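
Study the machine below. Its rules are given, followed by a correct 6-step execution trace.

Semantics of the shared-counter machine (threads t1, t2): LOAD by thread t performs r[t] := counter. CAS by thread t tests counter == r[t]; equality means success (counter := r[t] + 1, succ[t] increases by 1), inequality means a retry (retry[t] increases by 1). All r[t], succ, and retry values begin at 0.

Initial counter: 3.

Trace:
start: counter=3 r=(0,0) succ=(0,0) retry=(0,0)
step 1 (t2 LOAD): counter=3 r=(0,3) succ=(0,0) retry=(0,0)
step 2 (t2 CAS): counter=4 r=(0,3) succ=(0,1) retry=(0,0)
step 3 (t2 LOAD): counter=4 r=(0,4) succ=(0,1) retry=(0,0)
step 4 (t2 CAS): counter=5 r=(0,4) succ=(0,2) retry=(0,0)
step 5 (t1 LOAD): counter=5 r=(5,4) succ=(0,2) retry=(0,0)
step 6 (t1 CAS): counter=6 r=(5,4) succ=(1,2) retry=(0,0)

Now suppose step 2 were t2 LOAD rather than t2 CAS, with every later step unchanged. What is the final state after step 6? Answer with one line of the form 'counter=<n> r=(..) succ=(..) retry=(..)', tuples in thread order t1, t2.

(re-executing from step 2 with the substitution; state before step 2: counter=3 r=(0,3) succ=(0,0) retry=(0,0))
step 2 (t2 LOAD): counter=3 r=(0,3) succ=(0,0) retry=(0,0)
step 3 (t2 LOAD): counter=3 r=(0,3) succ=(0,0) retry=(0,0)
step 4 (t2 CAS): counter=4 r=(0,3) succ=(0,1) retry=(0,0)
step 5 (t1 LOAD): counter=4 r=(4,3) succ=(0,1) retry=(0,0)
step 6 (t1 CAS): counter=5 r=(4,3) succ=(1,1) retry=(0,0)

counter=5 r=(4,3) succ=(1,1) retry=(0,0)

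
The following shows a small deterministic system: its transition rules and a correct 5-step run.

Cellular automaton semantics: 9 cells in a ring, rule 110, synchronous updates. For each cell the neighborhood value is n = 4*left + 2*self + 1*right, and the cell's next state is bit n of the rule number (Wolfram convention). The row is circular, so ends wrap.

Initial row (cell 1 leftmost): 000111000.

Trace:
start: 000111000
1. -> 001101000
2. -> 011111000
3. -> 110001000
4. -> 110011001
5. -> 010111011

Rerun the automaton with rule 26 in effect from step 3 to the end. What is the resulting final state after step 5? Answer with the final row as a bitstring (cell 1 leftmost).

(re-executing steps 3..5 under rule 26; state before step 3: 011111000)
3. -> 110000100
4. -> 101001011
5. -> 000110010

000110010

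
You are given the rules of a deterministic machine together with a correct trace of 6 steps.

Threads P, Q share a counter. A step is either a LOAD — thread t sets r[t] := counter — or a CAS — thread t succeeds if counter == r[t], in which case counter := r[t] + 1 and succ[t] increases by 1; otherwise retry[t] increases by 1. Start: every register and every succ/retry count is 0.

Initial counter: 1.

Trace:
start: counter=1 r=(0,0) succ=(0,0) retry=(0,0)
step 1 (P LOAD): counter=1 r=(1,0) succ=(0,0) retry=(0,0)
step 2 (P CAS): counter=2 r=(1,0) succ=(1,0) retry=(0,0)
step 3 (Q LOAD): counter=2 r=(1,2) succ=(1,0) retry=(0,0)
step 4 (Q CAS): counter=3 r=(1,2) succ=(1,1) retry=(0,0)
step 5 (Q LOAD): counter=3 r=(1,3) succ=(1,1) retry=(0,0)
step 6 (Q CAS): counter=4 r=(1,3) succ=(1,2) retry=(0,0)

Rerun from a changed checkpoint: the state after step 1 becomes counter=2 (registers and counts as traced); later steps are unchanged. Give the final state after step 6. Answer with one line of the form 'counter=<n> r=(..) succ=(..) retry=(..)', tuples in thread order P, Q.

counter=4 r=(1,3) succ=(0,2) retry=(1,0)

state after step 1 := counter=2 r=(1,0) succ=(0,0) retry=(0,0)
step 2 (P CAS): counter=2 r=(1,0) succ=(0,0) retry=(1,0)
step 3 (Q LOAD): counter=2 r=(1,2) succ=(0,0) retry=(1,0)
step 4 (Q CAS): counter=3 r=(1,2) succ=(0,1) retry=(1,0)
step 5 (Q LOAD): counter=3 r=(1,3) succ=(0,1) retry=(1,0)
step 6 (Q CAS): counter=4 r=(1,3) succ=(0,2) retry=(1,0)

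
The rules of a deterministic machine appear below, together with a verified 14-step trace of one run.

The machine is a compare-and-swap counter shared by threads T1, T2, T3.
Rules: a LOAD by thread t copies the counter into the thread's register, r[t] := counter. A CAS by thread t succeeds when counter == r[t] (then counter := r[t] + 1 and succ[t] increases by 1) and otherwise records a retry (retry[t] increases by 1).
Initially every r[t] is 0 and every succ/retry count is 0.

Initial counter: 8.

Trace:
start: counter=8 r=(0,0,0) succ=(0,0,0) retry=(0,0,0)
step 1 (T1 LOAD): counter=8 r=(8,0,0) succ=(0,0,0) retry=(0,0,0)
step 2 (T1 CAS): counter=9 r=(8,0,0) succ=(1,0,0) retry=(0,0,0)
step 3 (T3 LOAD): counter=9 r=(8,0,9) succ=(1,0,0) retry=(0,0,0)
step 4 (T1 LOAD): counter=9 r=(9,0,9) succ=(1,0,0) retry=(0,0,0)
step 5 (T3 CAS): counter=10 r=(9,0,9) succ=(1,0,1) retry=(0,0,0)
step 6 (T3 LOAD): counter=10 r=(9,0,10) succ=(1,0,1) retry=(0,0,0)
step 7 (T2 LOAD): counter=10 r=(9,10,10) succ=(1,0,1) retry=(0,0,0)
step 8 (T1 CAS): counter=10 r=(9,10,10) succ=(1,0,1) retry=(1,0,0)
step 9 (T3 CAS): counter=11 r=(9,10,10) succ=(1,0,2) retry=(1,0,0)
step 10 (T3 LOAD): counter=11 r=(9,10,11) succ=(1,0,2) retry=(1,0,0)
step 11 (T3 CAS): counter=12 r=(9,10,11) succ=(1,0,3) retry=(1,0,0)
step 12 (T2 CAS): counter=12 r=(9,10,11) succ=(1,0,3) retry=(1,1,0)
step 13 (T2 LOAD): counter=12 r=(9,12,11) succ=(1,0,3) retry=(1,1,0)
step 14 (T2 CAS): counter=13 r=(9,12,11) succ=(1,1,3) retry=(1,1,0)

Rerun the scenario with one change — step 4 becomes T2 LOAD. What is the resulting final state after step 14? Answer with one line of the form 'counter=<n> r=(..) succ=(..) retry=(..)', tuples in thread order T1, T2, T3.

counter=13 r=(8,12,11) succ=(1,1,3) retry=(1,1,0)

(re-executing from step 4 with the substitution; state before step 4: counter=9 r=(8,0,9) succ=(1,0,0) retry=(0,0,0))
step 4 (T2 LOAD): counter=9 r=(8,9,9) succ=(1,0,0) retry=(0,0,0)
step 5 (T3 CAS): counter=10 r=(8,9,9) succ=(1,0,1) retry=(0,0,0)
step 6 (T3 LOAD): counter=10 r=(8,9,10) succ=(1,0,1) retry=(0,0,0)
step 7 (T2 LOAD): counter=10 r=(8,10,10) succ=(1,0,1) retry=(0,0,0)
step 8 (T1 CAS): counter=10 r=(8,10,10) succ=(1,0,1) retry=(1,0,0)
step 9 (T3 CAS): counter=11 r=(8,10,10) succ=(1,0,2) retry=(1,0,0)
step 10 (T3 LOAD): counter=11 r=(8,10,11) succ=(1,0,2) retry=(1,0,0)
step 11 (T3 CAS): counter=12 r=(8,10,11) succ=(1,0,3) retry=(1,0,0)
step 12 (T2 CAS): counter=12 r=(8,10,11) succ=(1,0,3) retry=(1,1,0)
step 13 (T2 LOAD): counter=12 r=(8,12,11) succ=(1,0,3) retry=(1,1,0)
step 14 (T2 CAS): counter=13 r=(8,12,11) succ=(1,1,3) retry=(1,1,0)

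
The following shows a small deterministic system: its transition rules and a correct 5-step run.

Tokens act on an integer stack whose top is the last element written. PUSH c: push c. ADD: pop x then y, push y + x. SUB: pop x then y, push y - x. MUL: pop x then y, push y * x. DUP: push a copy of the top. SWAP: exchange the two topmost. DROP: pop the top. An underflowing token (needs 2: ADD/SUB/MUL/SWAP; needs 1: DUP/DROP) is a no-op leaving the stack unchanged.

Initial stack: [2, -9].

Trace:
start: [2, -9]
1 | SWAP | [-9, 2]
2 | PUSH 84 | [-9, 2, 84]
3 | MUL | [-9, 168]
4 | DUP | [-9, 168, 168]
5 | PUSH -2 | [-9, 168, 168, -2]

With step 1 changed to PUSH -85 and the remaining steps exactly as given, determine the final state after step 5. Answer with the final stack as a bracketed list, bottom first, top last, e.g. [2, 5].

[2, -9, -7140, -7140, -2]

(re-executing from step 1 with the substitution; state before step 1: [2, -9])
1 | PUSH -85 | [2, -9, -85]
2 | PUSH 84 | [2, -9, -85, 84]
3 | MUL | [2, -9, -7140]
4 | DUP | [2, -9, -7140, -7140]
5 | PUSH -2 | [2, -9, -7140, -7140, -2]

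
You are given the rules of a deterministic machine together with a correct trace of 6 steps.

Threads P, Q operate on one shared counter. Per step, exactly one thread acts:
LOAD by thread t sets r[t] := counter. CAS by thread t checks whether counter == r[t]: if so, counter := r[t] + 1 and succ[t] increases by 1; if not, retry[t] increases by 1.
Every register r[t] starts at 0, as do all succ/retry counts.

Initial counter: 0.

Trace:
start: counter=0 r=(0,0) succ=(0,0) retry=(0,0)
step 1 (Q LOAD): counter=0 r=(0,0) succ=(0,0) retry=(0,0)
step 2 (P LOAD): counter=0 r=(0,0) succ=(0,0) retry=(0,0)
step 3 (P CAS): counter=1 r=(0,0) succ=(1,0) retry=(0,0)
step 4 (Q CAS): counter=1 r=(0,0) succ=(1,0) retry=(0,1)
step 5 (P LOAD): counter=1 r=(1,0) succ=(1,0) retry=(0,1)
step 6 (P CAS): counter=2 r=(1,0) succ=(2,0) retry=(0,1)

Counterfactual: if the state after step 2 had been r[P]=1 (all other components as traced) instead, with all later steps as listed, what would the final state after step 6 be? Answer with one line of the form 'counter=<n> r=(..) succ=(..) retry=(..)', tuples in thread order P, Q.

state after step 2 := counter=0 r=(1,0) succ=(0,0) retry=(0,0)
step 3 (P CAS): counter=0 r=(1,0) succ=(0,0) retry=(1,0)
step 4 (Q CAS): counter=1 r=(1,0) succ=(0,1) retry=(1,0)
step 5 (P LOAD): counter=1 r=(1,0) succ=(0,1) retry=(1,0)
step 6 (P CAS): counter=2 r=(1,0) succ=(1,1) retry=(1,0)

counter=2 r=(1,0) succ=(1,1) retry=(1,0)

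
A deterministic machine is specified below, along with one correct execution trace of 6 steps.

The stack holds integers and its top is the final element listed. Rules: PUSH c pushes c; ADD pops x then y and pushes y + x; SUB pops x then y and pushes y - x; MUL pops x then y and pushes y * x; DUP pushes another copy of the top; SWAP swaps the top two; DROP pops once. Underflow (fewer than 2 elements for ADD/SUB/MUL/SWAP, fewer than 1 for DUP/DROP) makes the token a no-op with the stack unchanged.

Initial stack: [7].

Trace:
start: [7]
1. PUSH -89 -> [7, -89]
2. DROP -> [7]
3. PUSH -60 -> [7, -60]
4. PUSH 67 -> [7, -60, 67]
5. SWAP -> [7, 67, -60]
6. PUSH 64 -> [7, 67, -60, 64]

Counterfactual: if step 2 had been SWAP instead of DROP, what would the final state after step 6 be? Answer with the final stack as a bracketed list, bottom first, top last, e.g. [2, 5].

[-89, 7, 67, -60, 64]

(re-executing from step 2 with the substitution; state before step 2: [7, -89])
2. SWAP -> [-89, 7]
3. PUSH -60 -> [-89, 7, -60]
4. PUSH 67 -> [-89, 7, -60, 67]
5. SWAP -> [-89, 7, 67, -60]
6. PUSH 64 -> [-89, 7, 67, -60, 64]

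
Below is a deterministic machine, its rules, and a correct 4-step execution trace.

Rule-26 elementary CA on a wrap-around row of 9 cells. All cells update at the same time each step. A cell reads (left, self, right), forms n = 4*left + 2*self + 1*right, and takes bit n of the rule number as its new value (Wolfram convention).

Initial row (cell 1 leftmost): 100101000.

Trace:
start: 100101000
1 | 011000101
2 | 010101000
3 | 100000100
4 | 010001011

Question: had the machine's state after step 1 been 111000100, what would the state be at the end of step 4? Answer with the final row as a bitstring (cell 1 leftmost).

state after step 1 := 111000100
2 | 100101011
3 | 011000010
4 | 110100101

110100101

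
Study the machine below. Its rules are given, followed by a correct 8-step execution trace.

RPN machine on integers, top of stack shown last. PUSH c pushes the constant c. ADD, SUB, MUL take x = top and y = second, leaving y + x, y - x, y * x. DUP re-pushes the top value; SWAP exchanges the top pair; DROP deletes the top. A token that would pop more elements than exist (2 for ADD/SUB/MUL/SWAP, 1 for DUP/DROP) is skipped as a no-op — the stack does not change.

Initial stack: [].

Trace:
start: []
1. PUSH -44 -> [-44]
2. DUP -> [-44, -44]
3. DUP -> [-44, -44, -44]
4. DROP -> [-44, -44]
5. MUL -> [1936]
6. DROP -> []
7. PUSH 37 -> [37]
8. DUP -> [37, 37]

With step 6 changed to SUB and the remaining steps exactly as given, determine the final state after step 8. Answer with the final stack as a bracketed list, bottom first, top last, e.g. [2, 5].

(re-executing from step 6 with the substitution; state before step 6: [1936])
6. SUB -> [1936]
7. PUSH 37 -> [1936, 37]
8. DUP -> [1936, 37, 37]

[1936, 37, 37]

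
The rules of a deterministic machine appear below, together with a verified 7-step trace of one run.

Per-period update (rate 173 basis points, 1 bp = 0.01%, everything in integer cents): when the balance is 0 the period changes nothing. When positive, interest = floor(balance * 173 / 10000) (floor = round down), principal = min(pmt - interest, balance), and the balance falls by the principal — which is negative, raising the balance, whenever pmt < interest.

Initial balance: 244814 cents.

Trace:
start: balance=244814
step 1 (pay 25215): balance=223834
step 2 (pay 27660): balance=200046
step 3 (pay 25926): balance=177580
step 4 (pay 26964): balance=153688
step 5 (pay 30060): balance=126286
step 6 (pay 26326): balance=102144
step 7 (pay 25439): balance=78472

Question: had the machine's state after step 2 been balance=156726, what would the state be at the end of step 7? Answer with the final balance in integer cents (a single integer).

31273

state after step 2 := balance=156726
step 3 (pay 25926): balance=133511
step 4 (pay 26964): balance=108856
step 5 (pay 30060): balance=80679
step 6 (pay 26326): balance=55748
step 7 (pay 25439): balance=31273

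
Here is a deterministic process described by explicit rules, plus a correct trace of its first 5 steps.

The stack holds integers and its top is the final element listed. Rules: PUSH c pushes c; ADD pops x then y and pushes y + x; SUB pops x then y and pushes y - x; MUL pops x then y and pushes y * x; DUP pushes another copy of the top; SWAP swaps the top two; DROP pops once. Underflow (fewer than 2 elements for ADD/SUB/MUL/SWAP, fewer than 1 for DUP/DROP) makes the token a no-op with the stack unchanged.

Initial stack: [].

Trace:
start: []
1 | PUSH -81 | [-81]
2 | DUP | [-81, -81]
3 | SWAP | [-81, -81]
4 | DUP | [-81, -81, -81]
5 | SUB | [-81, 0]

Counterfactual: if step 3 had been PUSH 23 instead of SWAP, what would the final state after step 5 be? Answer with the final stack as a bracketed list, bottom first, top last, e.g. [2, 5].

[-81, -81, 0]

(re-executing from step 3 with the substitution; state before step 3: [-81, -81])
3 | PUSH 23 | [-81, -81, 23]
4 | DUP | [-81, -81, 23, 23]
5 | SUB | [-81, -81, 0]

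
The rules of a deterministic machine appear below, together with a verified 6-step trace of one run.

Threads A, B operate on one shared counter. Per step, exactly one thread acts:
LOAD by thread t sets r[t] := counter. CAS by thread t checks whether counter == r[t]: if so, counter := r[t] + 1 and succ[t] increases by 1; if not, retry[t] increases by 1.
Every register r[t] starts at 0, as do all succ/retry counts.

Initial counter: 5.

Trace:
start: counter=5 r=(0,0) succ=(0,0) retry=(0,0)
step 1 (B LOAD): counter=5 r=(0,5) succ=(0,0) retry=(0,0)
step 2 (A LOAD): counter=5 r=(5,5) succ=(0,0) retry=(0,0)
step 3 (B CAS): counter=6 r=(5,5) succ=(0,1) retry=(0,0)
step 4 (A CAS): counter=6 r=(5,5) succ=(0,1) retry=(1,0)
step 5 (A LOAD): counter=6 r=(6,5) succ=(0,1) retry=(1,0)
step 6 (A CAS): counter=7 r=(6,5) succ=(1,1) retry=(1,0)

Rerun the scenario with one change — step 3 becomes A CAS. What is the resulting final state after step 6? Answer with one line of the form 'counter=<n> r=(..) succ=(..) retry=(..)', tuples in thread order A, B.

(re-executing from step 3 with the substitution; state before step 3: counter=5 r=(5,5) succ=(0,0) retry=(0,0))
step 3 (A CAS): counter=6 r=(5,5) succ=(1,0) retry=(0,0)
step 4 (A CAS): counter=6 r=(5,5) succ=(1,0) retry=(1,0)
step 5 (A LOAD): counter=6 r=(6,5) succ=(1,0) retry=(1,0)
step 6 (A CAS): counter=7 r=(6,5) succ=(2,0) retry=(1,0)

counter=7 r=(6,5) succ=(2,0) retry=(1,0)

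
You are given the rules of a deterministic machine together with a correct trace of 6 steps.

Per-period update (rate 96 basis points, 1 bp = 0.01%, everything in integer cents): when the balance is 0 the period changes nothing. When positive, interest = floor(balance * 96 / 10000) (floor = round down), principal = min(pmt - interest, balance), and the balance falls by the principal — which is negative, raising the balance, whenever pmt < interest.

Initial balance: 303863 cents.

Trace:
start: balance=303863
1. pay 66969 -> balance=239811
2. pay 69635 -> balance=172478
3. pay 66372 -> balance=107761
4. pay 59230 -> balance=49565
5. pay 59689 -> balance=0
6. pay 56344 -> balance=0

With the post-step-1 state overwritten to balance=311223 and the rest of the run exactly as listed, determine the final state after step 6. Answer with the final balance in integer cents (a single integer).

state after step 1 := balance=311223
2. pay 69635 -> balance=244575
3. pay 66372 -> balance=180550
4. pay 59230 -> balance=123053
5. pay 59689 -> balance=64545
6. pay 56344 -> balance=8820

8820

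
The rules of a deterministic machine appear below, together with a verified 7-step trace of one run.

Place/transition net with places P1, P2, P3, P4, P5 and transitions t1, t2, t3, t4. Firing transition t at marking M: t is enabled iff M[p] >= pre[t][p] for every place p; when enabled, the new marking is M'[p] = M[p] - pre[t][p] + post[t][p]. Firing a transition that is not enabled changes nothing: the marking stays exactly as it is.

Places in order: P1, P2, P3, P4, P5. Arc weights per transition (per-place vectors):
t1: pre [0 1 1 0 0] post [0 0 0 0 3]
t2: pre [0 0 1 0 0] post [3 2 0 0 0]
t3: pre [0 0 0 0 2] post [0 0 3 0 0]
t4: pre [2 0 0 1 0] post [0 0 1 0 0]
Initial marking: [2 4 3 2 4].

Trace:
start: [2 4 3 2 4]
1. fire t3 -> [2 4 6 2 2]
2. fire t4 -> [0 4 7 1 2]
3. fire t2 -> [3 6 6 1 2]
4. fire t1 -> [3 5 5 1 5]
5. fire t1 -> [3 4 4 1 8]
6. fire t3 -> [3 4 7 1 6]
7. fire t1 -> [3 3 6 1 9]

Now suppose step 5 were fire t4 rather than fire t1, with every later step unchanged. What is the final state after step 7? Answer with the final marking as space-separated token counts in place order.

(re-executing from step 5 with the substitution; state before step 5: [3 5 5 1 5])
5. fire t4 -> [1 5 6 0 5]
6. fire t3 -> [1 5 9 0 3]
7. fire t1 -> [1 4 8 0 6]

1 4 8 0 6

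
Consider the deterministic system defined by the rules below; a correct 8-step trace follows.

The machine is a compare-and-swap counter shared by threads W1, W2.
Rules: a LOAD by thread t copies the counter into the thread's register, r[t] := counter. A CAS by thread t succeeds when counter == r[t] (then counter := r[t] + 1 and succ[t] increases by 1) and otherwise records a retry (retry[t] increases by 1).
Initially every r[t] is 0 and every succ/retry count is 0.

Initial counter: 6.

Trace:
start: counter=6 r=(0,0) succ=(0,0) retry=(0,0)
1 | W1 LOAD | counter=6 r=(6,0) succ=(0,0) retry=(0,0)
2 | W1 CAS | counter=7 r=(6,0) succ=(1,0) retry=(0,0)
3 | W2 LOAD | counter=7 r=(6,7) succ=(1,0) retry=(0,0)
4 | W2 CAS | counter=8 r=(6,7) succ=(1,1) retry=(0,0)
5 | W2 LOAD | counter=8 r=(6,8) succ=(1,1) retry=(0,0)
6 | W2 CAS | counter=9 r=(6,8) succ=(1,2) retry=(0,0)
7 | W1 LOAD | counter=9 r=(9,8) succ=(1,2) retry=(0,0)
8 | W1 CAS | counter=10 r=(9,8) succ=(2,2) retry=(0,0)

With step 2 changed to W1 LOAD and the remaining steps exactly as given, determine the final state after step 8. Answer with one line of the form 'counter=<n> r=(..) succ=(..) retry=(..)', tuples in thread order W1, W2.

(re-executing from step 2 with the substitution; state before step 2: counter=6 r=(6,0) succ=(0,0) retry=(0,0))
2 | W1 LOAD | counter=6 r=(6,0) succ=(0,0) retry=(0,0)
3 | W2 LOAD | counter=6 r=(6,6) succ=(0,0) retry=(0,0)
4 | W2 CAS | counter=7 r=(6,6) succ=(0,1) retry=(0,0)
5 | W2 LOAD | counter=7 r=(6,7) succ=(0,1) retry=(0,0)
6 | W2 CAS | counter=8 r=(6,7) succ=(0,2) retry=(0,0)
7 | W1 LOAD | counter=8 r=(8,7) succ=(0,2) retry=(0,0)
8 | W1 CAS | counter=9 r=(8,7) succ=(1,2) retry=(0,0)

counter=9 r=(8,7) succ=(1,2) retry=(0,0)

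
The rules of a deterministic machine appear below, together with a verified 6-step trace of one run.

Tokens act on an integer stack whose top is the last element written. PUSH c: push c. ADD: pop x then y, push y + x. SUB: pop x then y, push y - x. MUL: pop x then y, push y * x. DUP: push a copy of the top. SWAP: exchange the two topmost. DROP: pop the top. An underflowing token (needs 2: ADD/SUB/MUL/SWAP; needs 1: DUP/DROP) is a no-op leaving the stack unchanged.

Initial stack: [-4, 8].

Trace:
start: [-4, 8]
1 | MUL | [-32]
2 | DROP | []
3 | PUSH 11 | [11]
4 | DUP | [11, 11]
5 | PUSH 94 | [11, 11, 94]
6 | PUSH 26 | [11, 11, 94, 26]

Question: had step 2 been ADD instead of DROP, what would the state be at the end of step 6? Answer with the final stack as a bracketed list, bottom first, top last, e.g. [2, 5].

[-32, 11, 11, 94, 26]

(re-executing from step 2 with the substitution; state before step 2: [-32])
2 | ADD | [-32]
3 | PUSH 11 | [-32, 11]
4 | DUP | [-32, 11, 11]
5 | PUSH 94 | [-32, 11, 11, 94]
6 | PUSH 26 | [-32, 11, 11, 94, 26]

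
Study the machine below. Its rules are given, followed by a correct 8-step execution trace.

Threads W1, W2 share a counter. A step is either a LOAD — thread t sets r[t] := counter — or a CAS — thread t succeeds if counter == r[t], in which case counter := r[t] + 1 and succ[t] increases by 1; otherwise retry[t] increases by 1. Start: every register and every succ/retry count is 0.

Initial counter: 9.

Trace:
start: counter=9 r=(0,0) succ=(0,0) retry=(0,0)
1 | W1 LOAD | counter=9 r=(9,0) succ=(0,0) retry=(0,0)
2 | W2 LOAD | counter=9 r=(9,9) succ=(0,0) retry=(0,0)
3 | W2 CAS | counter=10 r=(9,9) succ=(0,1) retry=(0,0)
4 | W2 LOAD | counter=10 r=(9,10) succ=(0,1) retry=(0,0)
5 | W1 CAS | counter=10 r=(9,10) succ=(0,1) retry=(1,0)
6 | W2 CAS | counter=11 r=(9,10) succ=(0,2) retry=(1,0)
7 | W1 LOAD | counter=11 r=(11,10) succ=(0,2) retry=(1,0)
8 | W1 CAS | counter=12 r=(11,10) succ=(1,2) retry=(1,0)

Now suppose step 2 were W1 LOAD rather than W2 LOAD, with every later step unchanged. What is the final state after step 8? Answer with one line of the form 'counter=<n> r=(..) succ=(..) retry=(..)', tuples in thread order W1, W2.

(re-executing from step 2 with the substitution; state before step 2: counter=9 r=(9,0) succ=(0,0) retry=(0,0))
2 | W1 LOAD | counter=9 r=(9,0) succ=(0,0) retry=(0,0)
3 | W2 CAS | counter=9 r=(9,0) succ=(0,0) retry=(0,1)
4 | W2 LOAD | counter=9 r=(9,9) succ=(0,0) retry=(0,1)
5 | W1 CAS | counter=10 r=(9,9) succ=(1,0) retry=(0,1)
6 | W2 CAS | counter=10 r=(9,9) succ=(1,0) retry=(0,2)
7 | W1 LOAD | counter=10 r=(10,9) succ=(1,0) retry=(0,2)
8 | W1 CAS | counter=11 r=(10,9) succ=(2,0) retry=(0,2)

counter=11 r=(10,9) succ=(2,0) retry=(0,2)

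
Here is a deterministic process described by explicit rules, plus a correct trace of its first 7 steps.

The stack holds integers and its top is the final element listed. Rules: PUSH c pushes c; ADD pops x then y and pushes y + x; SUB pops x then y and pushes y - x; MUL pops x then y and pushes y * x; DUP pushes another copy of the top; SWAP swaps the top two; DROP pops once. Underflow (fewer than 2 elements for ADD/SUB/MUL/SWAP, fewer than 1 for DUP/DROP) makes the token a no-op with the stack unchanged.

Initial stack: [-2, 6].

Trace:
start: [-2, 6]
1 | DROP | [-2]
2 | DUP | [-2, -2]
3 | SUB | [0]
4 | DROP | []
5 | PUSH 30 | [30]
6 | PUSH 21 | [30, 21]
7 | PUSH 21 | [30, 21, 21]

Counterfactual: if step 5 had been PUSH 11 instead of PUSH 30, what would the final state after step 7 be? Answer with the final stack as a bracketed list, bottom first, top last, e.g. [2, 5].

(re-executing from step 5 with the substitution; state before step 5: [])
5 | PUSH 11 | [11]
6 | PUSH 21 | [11, 21]
7 | PUSH 21 | [11, 21, 21]

[11, 21, 21]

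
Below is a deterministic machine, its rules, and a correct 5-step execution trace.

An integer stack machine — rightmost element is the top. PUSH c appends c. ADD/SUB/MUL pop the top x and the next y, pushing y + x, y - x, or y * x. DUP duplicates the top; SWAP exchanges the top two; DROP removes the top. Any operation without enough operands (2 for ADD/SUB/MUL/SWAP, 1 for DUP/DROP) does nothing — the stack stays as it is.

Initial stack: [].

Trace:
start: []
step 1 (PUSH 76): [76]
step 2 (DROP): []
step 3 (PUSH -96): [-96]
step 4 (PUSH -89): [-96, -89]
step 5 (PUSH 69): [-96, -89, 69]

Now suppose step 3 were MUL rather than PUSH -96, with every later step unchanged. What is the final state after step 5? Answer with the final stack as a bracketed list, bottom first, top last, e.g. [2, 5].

(re-executing from step 3 with the substitution; state before step 3: [])
step 3 (MUL): []
step 4 (PUSH -89): [-89]
step 5 (PUSH 69): [-89, 69]

[-89, 69]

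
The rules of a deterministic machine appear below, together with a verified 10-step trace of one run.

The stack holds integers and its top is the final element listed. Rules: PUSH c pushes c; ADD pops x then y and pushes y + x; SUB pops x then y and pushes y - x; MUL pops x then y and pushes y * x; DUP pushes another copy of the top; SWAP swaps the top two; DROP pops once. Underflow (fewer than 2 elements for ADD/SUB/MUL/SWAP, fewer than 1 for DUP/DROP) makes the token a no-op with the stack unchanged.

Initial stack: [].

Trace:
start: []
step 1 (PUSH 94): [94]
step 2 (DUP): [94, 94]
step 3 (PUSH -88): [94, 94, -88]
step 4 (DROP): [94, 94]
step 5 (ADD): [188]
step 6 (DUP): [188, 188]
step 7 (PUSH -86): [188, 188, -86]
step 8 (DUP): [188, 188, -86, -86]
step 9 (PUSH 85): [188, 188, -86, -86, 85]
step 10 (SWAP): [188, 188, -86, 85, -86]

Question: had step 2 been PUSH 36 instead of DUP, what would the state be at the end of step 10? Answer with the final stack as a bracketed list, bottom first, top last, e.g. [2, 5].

[130, 130, -86, 85, -86]

(re-executing from step 2 with the substitution; state before step 2: [94])
step 2 (PUSH 36): [94, 36]
step 3 (PUSH -88): [94, 36, -88]
step 4 (DROP): [94, 36]
step 5 (ADD): [130]
step 6 (DUP): [130, 130]
step 7 (PUSH -86): [130, 130, -86]
step 8 (DUP): [130, 130, -86, -86]
step 9 (PUSH 85): [130, 130, -86, -86, 85]
step 10 (SWAP): [130, 130, -86, 85, -86]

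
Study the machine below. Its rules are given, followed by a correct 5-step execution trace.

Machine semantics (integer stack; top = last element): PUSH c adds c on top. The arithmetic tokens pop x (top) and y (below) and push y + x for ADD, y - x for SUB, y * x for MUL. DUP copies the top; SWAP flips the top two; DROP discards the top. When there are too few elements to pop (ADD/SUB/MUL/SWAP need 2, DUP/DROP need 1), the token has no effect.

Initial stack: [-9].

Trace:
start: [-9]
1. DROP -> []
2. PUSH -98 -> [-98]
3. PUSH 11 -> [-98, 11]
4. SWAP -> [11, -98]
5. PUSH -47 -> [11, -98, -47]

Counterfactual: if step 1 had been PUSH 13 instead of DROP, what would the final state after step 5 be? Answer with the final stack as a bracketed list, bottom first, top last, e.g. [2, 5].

(re-executing from step 1 with the substitution; state before step 1: [-9])
1. PUSH 13 -> [-9, 13]
2. PUSH -98 -> [-9, 13, -98]
3. PUSH 11 -> [-9, 13, -98, 11]
4. SWAP -> [-9, 13, 11, -98]
5. PUSH -47 -> [-9, 13, 11, -98, -47]

[-9, 13, 11, -98, -47]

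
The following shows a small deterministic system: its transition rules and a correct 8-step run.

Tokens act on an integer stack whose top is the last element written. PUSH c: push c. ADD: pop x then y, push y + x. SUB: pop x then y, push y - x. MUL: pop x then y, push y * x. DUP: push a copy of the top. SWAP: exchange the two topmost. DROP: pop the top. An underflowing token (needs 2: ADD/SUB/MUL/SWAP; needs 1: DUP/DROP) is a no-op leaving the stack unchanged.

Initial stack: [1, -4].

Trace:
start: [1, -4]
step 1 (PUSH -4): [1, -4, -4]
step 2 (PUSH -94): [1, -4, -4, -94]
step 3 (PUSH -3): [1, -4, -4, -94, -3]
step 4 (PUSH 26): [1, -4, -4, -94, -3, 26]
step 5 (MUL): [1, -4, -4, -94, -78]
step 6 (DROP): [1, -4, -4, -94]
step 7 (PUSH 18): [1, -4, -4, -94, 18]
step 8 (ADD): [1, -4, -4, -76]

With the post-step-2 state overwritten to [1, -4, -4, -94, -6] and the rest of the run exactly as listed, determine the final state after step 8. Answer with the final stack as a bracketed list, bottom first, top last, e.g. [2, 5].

state after step 2 := [1, -4, -4, -94, -6]
step 3 (PUSH -3): [1, -4, -4, -94, -6, -3]
step 4 (PUSH 26): [1, -4, -4, -94, -6, -3, 26]
step 5 (MUL): [1, -4, -4, -94, -6, -78]
step 6 (DROP): [1, -4, -4, -94, -6]
step 7 (PUSH 18): [1, -4, -4, -94, -6, 18]
step 8 (ADD): [1, -4, -4, -94, 12]

[1, -4, -4, -94, 12]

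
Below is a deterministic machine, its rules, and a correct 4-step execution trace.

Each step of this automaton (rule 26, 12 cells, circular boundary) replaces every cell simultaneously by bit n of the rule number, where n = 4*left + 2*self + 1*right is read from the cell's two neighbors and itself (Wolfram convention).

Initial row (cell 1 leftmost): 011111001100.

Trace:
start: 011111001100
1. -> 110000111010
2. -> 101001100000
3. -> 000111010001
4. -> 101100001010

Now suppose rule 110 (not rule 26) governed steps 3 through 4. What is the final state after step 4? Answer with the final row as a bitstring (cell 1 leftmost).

(re-executing steps 3..4 under rule 110; state before step 3: 101001100000)
3. -> 111011100001
4. -> 001110100011

001110100011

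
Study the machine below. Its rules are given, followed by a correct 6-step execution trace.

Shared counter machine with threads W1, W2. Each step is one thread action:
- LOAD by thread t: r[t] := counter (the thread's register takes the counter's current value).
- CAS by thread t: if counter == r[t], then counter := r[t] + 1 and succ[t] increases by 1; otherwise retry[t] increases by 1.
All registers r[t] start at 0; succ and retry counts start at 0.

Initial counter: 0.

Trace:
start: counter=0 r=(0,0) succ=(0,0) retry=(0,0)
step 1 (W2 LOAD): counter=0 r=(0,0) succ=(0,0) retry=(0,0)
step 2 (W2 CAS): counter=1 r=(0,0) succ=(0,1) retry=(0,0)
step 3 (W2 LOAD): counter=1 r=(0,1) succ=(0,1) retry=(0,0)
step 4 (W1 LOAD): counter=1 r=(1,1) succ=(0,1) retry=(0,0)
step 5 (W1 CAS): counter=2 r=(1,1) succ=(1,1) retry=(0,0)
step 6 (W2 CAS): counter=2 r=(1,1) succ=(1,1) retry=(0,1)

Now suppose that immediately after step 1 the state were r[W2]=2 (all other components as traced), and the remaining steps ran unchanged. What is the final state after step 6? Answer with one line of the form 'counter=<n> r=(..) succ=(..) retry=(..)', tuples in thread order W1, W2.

counter=1 r=(0,0) succ=(1,0) retry=(0,2)

state after step 1 := counter=0 r=(0,2) succ=(0,0) retry=(0,0)
step 2 (W2 CAS): counter=0 r=(0,2) succ=(0,0) retry=(0,1)
step 3 (W2 LOAD): counter=0 r=(0,0) succ=(0,0) retry=(0,1)
step 4 (W1 LOAD): counter=0 r=(0,0) succ=(0,0) retry=(0,1)
step 5 (W1 CAS): counter=1 r=(0,0) succ=(1,0) retry=(0,1)
step 6 (W2 CAS): counter=1 r=(0,0) succ=(1,0) retry=(0,2)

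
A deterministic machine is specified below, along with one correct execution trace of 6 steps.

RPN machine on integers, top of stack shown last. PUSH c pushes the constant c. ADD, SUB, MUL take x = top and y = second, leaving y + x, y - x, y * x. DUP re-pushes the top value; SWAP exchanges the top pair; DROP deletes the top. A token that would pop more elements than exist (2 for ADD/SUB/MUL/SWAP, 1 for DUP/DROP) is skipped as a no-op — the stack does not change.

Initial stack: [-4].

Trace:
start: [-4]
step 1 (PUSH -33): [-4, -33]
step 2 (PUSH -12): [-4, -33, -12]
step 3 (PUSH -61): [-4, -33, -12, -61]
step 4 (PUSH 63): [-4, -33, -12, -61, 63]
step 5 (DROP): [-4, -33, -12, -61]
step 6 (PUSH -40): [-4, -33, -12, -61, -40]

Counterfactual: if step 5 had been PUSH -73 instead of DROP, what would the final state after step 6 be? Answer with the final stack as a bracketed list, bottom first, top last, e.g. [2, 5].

(re-executing from step 5 with the substitution; state before step 5: [-4, -33, -12, -61, 63])
step 5 (PUSH -73): [-4, -33, -12, -61, 63, -73]
step 6 (PUSH -40): [-4, -33, -12, -61, 63, -73, -40]

[-4, -33, -12, -61, 63, -73, -40]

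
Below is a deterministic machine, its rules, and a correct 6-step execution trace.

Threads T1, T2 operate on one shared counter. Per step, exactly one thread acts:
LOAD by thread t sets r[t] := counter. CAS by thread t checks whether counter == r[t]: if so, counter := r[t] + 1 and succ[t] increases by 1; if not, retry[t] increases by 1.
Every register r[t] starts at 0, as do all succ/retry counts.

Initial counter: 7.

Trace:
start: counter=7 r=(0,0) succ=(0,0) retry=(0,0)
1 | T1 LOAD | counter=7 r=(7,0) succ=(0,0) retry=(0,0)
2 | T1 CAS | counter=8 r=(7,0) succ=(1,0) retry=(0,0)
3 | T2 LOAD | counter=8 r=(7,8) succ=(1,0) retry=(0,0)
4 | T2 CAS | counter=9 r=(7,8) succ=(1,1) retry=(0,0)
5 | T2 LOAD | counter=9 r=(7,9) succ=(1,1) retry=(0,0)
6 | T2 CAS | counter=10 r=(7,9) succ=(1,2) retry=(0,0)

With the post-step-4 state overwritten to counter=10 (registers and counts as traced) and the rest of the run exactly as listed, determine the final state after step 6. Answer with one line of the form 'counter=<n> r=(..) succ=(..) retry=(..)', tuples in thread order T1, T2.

state after step 4 := counter=10 r=(7,8) succ=(1,1) retry=(0,0)
5 | T2 LOAD | counter=10 r=(7,10) succ=(1,1) retry=(0,0)
6 | T2 CAS | counter=11 r=(7,10) succ=(1,2) retry=(0,0)

counter=11 r=(7,10) succ=(1,2) retry=(0,0)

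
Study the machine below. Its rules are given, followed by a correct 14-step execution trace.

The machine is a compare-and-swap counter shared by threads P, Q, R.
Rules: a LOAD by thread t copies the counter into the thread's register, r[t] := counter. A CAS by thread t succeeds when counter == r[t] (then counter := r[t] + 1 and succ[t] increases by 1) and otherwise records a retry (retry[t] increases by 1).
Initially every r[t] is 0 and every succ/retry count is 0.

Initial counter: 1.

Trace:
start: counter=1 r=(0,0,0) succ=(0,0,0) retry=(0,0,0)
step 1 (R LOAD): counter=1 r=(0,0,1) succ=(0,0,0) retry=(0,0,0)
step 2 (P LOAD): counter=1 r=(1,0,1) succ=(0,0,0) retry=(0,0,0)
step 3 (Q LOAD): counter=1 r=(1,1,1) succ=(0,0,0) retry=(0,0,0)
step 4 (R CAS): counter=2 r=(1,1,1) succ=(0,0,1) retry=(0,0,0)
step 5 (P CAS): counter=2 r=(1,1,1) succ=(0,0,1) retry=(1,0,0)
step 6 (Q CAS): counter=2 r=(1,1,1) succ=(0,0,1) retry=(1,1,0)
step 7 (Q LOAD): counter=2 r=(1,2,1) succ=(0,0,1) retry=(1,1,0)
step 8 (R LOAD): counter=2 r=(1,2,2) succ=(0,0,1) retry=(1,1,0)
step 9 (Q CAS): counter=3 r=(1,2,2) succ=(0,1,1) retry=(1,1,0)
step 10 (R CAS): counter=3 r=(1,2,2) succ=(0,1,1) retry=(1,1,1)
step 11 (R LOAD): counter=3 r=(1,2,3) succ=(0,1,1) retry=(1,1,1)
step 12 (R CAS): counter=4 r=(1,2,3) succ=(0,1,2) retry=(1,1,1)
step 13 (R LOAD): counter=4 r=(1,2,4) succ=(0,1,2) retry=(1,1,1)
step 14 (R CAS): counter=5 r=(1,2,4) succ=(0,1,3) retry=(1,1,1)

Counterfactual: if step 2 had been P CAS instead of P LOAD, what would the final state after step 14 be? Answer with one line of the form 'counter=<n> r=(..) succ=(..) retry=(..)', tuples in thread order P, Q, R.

counter=5 r=(0,2,4) succ=(0,1,3) retry=(2,1,1)

(re-executing from step 2 with the substitution; state before step 2: counter=1 r=(0,0,1) succ=(0,0,0) retry=(0,0,0))
step 2 (P CAS): counter=1 r=(0,0,1) succ=(0,0,0) retry=(1,0,0)
step 3 (Q LOAD): counter=1 r=(0,1,1) succ=(0,0,0) retry=(1,0,0)
step 4 (R CAS): counter=2 r=(0,1,1) succ=(0,0,1) retry=(1,0,0)
step 5 (P CAS): counter=2 r=(0,1,1) succ=(0,0,1) retry=(2,0,0)
step 6 (Q CAS): counter=2 r=(0,1,1) succ=(0,0,1) retry=(2,1,0)
step 7 (Q LOAD): counter=2 r=(0,2,1) succ=(0,0,1) retry=(2,1,0)
step 8 (R LOAD): counter=2 r=(0,2,2) succ=(0,0,1) retry=(2,1,0)
step 9 (Q CAS): counter=3 r=(0,2,2) succ=(0,1,1) retry=(2,1,0)
step 10 (R CAS): counter=3 r=(0,2,2) succ=(0,1,1) retry=(2,1,1)
step 11 (R LOAD): counter=3 r=(0,2,3) succ=(0,1,1) retry=(2,1,1)
step 12 (R CAS): counter=4 r=(0,2,3) succ=(0,1,2) retry=(2,1,1)
step 13 (R LOAD): counter=4 r=(0,2,4) succ=(0,1,2) retry=(2,1,1)
step 14 (R CAS): counter=5 r=(0,2,4) succ=(0,1,3) retry=(2,1,1)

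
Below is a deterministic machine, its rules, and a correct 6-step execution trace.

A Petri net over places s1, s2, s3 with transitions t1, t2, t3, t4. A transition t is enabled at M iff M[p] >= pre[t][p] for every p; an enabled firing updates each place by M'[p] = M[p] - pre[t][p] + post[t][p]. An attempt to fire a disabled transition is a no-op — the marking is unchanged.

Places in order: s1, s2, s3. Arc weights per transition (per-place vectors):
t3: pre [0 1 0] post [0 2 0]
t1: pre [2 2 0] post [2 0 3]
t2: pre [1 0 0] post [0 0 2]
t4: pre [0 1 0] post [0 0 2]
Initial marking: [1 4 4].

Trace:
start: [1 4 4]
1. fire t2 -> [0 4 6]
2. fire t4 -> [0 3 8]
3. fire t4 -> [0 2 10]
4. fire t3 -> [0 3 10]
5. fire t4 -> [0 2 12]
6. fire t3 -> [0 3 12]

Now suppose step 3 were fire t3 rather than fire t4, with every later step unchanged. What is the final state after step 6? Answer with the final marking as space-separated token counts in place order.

(re-executing from step 3 with the substitution; state before step 3: [0 3 8])
3. fire t3 -> [0 4 8]
4. fire t3 -> [0 5 8]
5. fire t4 -> [0 4 10]
6. fire t3 -> [0 5 10]

0 5 10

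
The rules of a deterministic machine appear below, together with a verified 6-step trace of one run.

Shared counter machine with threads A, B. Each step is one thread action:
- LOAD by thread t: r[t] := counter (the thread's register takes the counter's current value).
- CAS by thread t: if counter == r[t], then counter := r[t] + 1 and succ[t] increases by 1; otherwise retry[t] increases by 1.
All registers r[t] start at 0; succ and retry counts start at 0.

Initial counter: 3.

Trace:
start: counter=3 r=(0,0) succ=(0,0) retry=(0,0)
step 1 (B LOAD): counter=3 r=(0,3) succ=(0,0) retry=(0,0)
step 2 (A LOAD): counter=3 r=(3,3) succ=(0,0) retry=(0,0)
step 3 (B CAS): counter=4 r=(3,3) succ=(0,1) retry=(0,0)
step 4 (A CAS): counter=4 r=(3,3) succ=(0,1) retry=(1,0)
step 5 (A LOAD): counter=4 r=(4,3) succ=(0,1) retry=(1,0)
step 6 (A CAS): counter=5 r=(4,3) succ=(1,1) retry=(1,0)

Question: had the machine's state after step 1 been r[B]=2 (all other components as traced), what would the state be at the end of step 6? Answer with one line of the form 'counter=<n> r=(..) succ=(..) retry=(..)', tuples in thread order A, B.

counter=5 r=(4,2) succ=(2,0) retry=(0,1)

state after step 1 := counter=3 r=(0,2) succ=(0,0) retry=(0,0)
step 2 (A LOAD): counter=3 r=(3,2) succ=(0,0) retry=(0,0)
step 3 (B CAS): counter=3 r=(3,2) succ=(0,0) retry=(0,1)
step 4 (A CAS): counter=4 r=(3,2) succ=(1,0) retry=(0,1)
step 5 (A LOAD): counter=4 r=(4,2) succ=(1,0) retry=(0,1)
step 6 (A CAS): counter=5 r=(4,2) succ=(2,0) retry=(0,1)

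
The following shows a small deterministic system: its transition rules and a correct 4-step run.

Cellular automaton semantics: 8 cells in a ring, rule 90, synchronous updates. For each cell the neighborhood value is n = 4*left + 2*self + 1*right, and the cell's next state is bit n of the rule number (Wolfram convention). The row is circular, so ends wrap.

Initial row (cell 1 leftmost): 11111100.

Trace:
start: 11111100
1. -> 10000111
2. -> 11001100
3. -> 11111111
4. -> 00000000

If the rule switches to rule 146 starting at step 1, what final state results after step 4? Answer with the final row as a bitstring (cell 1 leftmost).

(re-executing steps 1..4 under rule 146; state before step 1: 11111100)
1. -> 01111011
2. -> 00110000
3. -> 01001000
4. -> 10110100

10110100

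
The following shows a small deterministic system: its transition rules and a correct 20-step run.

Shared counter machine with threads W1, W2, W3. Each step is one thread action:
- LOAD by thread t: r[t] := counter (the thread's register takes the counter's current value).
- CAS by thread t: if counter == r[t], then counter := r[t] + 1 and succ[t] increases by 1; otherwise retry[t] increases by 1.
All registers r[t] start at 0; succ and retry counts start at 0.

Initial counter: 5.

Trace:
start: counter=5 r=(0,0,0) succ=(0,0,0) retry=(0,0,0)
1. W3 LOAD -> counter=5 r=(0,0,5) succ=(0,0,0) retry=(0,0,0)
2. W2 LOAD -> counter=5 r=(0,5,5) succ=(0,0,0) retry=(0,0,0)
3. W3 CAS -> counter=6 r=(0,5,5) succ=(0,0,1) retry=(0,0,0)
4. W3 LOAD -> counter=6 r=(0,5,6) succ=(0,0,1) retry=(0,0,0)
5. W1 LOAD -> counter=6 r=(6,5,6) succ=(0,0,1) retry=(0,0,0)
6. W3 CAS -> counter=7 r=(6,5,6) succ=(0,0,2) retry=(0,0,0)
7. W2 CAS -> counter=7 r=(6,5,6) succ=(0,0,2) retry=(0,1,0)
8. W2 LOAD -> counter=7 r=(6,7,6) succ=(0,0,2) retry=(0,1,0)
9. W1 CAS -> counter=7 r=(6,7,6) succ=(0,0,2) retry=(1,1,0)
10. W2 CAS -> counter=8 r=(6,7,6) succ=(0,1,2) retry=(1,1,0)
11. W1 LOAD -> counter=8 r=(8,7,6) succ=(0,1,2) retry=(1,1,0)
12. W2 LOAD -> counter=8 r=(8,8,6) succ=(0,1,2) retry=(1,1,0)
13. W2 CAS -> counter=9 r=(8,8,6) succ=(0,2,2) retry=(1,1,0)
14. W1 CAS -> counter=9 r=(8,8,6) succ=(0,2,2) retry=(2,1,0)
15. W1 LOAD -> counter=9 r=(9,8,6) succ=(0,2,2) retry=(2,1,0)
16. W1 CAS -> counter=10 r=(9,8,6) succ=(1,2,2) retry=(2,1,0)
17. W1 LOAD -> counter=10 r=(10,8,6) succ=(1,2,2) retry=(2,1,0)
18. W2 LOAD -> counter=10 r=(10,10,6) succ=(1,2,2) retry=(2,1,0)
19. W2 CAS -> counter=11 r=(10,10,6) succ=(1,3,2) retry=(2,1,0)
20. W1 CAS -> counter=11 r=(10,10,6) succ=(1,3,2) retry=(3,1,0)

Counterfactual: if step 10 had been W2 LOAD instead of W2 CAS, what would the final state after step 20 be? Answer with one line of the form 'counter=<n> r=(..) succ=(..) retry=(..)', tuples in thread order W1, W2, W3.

(re-executing from step 10 with the substitution; state before step 10: counter=7 r=(6,7,6) succ=(0,0,2) retry=(1,1,0))
10. W2 LOAD -> counter=7 r=(6,7,6) succ=(0,0,2) retry=(1,1,0)
11. W1 LOAD -> counter=7 r=(7,7,6) succ=(0,0,2) retry=(1,1,0)
12. W2 LOAD -> counter=7 r=(7,7,6) succ=(0,0,2) retry=(1,1,0)
13. W2 CAS -> counter=8 r=(7,7,6) succ=(0,1,2) retry=(1,1,0)
14. W1 CAS -> counter=8 r=(7,7,6) succ=(0,1,2) retry=(2,1,0)
15. W1 LOAD -> counter=8 r=(8,7,6) succ=(0,1,2) retry=(2,1,0)
16. W1 CAS -> counter=9 r=(8,7,6) succ=(1,1,2) retry=(2,1,0)
17. W1 LOAD -> counter=9 r=(9,7,6) succ=(1,1,2) retry=(2,1,0)
18. W2 LOAD -> counter=9 r=(9,9,6) succ=(1,1,2) retry=(2,1,0)
19. W2 CAS -> counter=10 r=(9,9,6) succ=(1,2,2) retry=(2,1,0)
20. W1 CAS -> counter=10 r=(9,9,6) succ=(1,2,2) retry=(3,1,0)

counter=10 r=(9,9,6) succ=(1,2,2) retry=(3,1,0)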